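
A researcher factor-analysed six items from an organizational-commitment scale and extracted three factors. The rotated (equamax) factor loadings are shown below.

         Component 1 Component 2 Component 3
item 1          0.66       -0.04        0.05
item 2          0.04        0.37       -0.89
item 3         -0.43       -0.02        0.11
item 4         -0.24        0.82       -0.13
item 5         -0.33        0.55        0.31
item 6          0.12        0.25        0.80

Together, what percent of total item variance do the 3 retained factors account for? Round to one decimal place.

59.0%

SS loadings by factor: 0.8030, 1.1763, 1.5597; total = 3.5390.
Total variance with 6 standardized items is 6, so the solution explains 3.5390/6 = 0.5898 = 58.98%.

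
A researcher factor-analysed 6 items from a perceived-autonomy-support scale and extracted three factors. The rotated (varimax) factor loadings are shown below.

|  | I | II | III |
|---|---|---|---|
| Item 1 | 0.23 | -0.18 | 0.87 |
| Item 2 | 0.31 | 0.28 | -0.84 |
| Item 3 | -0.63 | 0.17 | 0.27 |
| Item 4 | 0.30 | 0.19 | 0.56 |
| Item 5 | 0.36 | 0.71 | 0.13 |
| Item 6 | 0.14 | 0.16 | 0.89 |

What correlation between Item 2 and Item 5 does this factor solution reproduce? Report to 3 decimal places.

0.201

r̂ = Σ λ_i·λ_j across factors = (0.31)(0.36) + (0.28)(0.71) + (-0.84)(0.13)
  = +0.1116 +0.1988 -0.1092 = 0.2012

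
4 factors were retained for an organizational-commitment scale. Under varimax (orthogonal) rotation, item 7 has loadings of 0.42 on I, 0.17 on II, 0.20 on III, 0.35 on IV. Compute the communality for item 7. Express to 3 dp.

0.368

h² = 0.42² + 0.17² + 0.20² + 0.35² = 0.1764 + 0.0289 + 0.0400 + 0.1225 = 0.3678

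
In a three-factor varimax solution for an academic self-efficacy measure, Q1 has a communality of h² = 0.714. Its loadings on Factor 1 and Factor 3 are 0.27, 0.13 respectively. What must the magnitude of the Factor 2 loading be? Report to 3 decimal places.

0.790

Under orthogonal rotation h² = Σλ², so λ_Factor 2² = h² − (0.0898) = 0.714 − 0.0898 = 0.6242.
|λ| = √0.6242 = 0.7901.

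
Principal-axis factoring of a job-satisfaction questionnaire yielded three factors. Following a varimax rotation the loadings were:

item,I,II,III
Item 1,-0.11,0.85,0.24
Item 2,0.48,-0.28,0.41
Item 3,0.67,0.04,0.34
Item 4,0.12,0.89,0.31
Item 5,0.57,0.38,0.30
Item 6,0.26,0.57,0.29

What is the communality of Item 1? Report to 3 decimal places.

0.792

h² = (-0.11)² + 0.85² + 0.24² = 0.0121 + 0.7225 + 0.0576 = 0.7922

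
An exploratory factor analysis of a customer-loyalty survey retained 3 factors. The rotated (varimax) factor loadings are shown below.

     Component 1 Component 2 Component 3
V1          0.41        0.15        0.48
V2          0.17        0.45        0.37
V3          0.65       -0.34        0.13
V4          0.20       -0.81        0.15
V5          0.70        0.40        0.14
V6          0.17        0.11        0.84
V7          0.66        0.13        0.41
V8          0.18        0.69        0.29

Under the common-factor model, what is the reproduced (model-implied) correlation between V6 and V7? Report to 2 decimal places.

0.47

r̂ = Σ λ_i·λ_j across factors = (0.17)(0.66) + (0.11)(0.13) + (0.84)(0.41)
  = +0.1122 +0.0143 +0.3444 = 0.4709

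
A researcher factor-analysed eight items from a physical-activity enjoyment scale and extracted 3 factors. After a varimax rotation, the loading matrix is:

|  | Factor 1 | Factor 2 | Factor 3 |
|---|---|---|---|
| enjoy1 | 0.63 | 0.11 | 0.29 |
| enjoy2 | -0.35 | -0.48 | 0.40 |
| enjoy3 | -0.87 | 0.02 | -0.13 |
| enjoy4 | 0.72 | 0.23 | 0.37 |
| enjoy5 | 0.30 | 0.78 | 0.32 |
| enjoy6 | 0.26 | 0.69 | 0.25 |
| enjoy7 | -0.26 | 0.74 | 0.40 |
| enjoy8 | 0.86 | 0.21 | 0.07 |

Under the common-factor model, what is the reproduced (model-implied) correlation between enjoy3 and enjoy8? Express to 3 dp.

-0.753

r̂ = Σ λ_i·λ_j across factors = (-0.87)(0.86) + (0.02)(0.21) + (-0.13)(0.07)
  = -0.7482 +0.0042 -0.0091 = -0.7531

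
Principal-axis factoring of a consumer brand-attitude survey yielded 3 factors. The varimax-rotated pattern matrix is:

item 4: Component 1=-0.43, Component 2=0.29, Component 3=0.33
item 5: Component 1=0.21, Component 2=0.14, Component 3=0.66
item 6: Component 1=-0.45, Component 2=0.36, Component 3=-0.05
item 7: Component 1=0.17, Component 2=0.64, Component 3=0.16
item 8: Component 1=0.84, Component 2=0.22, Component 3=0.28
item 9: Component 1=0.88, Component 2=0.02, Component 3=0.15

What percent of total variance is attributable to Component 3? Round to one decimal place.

11.2%

SS loadings for Component 3 = 0.33² + 0.66² + (-0.05)² + 0.16² + 0.28² + 0.15² = 0.6735
With 6 standardized items, total variance = 6. Proportion = 0.6735/6 = 0.1123 → 11.23%.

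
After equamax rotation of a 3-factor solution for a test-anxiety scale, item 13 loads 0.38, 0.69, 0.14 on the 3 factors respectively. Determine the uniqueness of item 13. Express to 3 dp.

h² = 0.38² + 0.69² + 0.14² = 0.1444 + 0.4761 + 0.0196 = 0.6401
Uniqueness u² = 1 − h² = 1 − 0.6401 = 0.3599

0.360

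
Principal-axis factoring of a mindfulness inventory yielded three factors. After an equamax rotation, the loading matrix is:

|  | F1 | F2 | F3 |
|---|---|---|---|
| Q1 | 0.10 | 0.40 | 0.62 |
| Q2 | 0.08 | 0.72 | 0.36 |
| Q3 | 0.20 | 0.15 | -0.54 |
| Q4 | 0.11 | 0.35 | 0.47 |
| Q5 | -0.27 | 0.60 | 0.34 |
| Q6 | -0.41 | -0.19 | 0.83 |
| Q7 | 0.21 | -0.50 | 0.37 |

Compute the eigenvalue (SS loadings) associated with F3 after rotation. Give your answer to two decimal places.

SS loadings for F3 = 0.62² + 0.36² + (-0.54)² + 0.47² + 0.34² + 0.83² + 0.37² = 0.3844 + 0.1296 + 0.2916 + 0.2209 + 0.1156 + 0.6889 + 0.1369 = 1.9679

1.97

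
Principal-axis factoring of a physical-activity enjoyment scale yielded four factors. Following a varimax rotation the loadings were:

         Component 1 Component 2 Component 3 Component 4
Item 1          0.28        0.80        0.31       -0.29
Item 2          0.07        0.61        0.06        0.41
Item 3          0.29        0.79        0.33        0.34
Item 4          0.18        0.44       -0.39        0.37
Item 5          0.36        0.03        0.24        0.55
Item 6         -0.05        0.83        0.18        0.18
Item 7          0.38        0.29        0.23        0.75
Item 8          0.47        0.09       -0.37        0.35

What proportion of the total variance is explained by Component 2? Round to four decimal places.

0.3265

SS loadings for Component 2 = 0.80² + 0.61² + 0.79² + 0.44² + 0.03² + 0.83² + 0.29² + 0.09² = 2.6118
Proportion of variance = 2.6118 / 8 = 0.3265.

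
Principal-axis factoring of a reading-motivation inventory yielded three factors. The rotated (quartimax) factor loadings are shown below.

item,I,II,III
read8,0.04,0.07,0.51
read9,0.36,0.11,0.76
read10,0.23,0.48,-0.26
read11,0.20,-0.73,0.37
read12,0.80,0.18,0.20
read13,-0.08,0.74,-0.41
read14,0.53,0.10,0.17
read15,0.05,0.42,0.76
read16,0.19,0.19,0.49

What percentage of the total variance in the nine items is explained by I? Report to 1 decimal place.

13.2%

SS loadings for I = 0.04² + 0.36² + 0.23² + 0.20² + 0.80² + (-0.08)² + 0.53² + 0.05² + 0.19² = 1.1900
With 9 standardized items, total variance = 9. Proportion = 1.1900/9 = 0.1322 → 13.22%.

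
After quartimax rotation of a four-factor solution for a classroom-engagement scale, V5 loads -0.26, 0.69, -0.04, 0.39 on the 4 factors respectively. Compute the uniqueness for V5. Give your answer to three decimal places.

h² = (-0.26)² + 0.69² + (-0.04)² + 0.39² = 0.0676 + 0.4761 + 0.0016 + 0.1521 = 0.6974
Uniqueness u² = 1 − h² = 1 − 0.6974 = 0.3026

0.303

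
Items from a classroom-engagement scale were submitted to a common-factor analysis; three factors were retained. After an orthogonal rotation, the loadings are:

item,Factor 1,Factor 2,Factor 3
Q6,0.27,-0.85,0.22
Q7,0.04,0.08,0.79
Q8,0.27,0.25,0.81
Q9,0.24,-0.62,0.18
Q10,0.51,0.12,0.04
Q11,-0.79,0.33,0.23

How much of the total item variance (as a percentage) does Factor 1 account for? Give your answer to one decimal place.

18.2%

SS loadings for Factor 1 = 0.27² + 0.04² + 0.27² + 0.24² + 0.51² + (-0.79)² = 1.0892
With 6 standardized items, total variance = 6. Proportion = 1.0892/6 = 0.1815 → 18.15%.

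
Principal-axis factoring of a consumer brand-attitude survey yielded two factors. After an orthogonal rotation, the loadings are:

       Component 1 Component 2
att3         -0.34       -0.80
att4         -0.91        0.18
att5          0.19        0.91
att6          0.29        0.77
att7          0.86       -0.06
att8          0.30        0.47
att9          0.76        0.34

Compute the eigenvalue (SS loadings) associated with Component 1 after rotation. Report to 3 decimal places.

SS loadings for Component 1 = (-0.34)² + (-0.91)² + 0.19² + 0.29² + 0.86² + 0.30² + 0.76² = 0.1156 + 0.8281 + 0.0361 + 0.0841 + 0.7396 + 0.0900 + 0.5776 = 2.4711

2.471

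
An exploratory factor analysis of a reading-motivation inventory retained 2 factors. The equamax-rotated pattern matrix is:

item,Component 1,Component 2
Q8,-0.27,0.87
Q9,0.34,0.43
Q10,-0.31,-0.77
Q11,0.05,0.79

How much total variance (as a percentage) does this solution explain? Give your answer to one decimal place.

Communalities: 0.8298, 0.3005, 0.6890, 0.6266; Σh² = 2.4459.
Total variance with 4 standardized items is 4, so the solution explains 2.4459/4 = 0.6115 = 61.15%.

61.1%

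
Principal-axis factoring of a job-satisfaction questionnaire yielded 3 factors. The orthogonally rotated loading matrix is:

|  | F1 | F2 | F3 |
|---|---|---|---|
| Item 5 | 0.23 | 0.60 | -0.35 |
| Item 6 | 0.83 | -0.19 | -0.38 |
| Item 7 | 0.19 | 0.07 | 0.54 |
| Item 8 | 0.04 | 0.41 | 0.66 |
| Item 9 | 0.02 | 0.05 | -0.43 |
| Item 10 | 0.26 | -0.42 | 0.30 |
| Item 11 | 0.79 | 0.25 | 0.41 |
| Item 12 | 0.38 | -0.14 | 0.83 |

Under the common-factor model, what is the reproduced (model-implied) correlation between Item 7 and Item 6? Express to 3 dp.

r̂ = Σ λ_i·λ_j across factors = (0.19)(0.83) + (0.07)(-0.19) + (0.54)(-0.38)
  = +0.1577 -0.0133 -0.2052 = -0.0608

-0.061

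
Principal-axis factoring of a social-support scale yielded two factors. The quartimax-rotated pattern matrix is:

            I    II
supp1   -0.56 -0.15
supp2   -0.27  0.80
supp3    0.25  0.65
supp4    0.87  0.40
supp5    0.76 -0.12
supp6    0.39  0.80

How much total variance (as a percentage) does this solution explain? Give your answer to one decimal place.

SS loadings by factor: 1.9356, 1.8994; total = 3.8350.
Total variance with 6 standardized items is 6, so the solution explains 3.8350/6 = 0.6392 = 63.92%.

63.9%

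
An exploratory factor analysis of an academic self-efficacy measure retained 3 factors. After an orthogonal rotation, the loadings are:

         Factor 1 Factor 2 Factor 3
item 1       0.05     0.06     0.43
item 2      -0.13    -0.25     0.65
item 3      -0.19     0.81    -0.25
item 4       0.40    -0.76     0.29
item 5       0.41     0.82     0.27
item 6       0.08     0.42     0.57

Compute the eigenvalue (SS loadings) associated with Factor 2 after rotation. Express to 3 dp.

2.149

SS loadings for Factor 2 = 0.06² + (-0.25)² + 0.81² + (-0.76)² + 0.82² + 0.42² = 0.0036 + 0.0625 + 0.6561 + 0.5776 + 0.6724 + 0.1764 = 2.1486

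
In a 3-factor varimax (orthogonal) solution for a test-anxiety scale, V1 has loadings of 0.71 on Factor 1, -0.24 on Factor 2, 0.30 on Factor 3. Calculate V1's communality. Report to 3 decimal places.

0.652

h² = 0.71² + (-0.24)² + 0.30² = 0.5041 + 0.0576 + 0.0900 = 0.6517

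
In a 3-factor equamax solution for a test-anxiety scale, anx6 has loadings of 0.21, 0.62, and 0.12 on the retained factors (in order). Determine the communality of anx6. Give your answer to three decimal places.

0.443

h² = 0.21² + 0.62² + 0.12² = 0.0441 + 0.3844 + 0.0144 = 0.4429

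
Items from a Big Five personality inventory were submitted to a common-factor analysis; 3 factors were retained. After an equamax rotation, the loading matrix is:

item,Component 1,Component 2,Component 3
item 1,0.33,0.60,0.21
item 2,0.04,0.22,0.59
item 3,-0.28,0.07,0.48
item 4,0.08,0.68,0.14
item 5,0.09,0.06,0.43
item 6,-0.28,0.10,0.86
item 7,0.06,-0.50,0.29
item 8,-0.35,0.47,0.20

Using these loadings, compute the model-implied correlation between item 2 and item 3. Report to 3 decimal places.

r̂ = Σ λ_i·λ_j across factors = (0.04)(-0.28) + (0.22)(0.07) + (0.59)(0.48)
  = -0.0112 +0.0154 +0.2832 = 0.2874

0.287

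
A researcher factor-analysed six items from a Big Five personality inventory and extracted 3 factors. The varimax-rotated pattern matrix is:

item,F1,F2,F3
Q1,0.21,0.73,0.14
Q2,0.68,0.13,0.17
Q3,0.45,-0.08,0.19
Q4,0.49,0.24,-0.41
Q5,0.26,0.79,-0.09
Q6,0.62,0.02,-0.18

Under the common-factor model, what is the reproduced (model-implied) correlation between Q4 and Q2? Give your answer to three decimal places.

0.295

r̂ = Σ λ_i·λ_j across factors = (0.49)(0.68) + (0.24)(0.13) + (-0.41)(0.17)
  = +0.3332 +0.0312 -0.0697 = 0.2947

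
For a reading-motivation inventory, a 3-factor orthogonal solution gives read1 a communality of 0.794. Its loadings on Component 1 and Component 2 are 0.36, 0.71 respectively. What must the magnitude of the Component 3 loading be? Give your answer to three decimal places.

Under orthogonal rotation h² = Σλ², so λ_Component 3² = h² − (0.6337) = 0.794 − 0.6337 = 0.1603.
|λ| = √0.1603 = 0.4004.

0.400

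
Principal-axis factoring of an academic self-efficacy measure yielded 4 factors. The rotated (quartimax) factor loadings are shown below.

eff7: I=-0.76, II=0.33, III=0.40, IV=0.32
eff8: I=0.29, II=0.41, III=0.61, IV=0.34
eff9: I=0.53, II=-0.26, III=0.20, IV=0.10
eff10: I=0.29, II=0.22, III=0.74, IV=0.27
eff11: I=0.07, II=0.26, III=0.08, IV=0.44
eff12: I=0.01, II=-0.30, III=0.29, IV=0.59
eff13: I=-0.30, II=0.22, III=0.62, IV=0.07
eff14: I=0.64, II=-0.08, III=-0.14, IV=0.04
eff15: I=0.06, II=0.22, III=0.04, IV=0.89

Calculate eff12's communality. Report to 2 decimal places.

0.52

h² = 0.01² + (-0.30)² + 0.29² + 0.59² = 0.0001 + 0.0900 + 0.0841 + 0.3481 = 0.5223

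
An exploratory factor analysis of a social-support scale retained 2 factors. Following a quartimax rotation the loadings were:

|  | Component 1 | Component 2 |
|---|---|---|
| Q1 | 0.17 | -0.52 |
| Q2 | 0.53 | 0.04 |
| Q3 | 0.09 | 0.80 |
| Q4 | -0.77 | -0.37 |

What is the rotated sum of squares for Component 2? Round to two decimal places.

SS loadings for Component 2 = (-0.52)² + 0.04² + 0.80² + (-0.37)² = 0.2704 + 0.0016 + 0.6400 + 0.1369 = 1.0489

1.05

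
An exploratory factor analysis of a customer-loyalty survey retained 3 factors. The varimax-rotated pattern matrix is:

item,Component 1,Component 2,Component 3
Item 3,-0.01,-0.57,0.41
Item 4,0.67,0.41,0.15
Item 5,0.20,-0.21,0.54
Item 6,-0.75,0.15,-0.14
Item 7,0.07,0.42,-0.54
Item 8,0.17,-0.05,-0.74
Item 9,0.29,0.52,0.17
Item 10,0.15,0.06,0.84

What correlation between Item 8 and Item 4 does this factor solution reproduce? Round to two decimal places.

r̂ = Σ λ_i·λ_j across factors = (0.17)(0.67) + (-0.05)(0.41) + (-0.74)(0.15)
  = +0.1139 -0.0205 -0.1110 = -0.0176

-0.02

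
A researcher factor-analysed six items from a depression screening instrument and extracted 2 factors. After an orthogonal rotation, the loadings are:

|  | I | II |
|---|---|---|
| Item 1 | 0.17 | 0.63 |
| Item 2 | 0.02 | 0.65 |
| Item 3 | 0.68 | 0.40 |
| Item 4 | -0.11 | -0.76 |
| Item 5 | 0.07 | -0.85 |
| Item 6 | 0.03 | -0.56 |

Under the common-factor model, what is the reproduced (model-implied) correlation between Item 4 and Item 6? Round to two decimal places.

0.42

r̂ = Σ λ_i·λ_j across factors = (-0.11)(0.03) + (-0.76)(-0.56)
  = -0.0033 +0.4256 = 0.4223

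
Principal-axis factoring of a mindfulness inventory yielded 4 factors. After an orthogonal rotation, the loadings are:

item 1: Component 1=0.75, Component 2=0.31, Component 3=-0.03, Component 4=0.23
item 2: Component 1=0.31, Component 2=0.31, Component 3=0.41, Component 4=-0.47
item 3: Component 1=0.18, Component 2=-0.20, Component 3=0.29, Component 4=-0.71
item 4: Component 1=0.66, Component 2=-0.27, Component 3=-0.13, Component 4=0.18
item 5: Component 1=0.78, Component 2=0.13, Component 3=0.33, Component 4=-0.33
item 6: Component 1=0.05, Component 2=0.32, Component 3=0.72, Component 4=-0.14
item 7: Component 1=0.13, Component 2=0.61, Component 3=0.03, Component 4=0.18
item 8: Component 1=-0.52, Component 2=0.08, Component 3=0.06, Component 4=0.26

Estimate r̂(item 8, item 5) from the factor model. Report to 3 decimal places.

r̂ = Σ λ_i·λ_j across factors = (-0.52)(0.78) + (0.08)(0.13) + (0.06)(0.33) + (0.26)(-0.33)
  = -0.4056 +0.0104 +0.0198 -0.0858 = -0.4612

-0.461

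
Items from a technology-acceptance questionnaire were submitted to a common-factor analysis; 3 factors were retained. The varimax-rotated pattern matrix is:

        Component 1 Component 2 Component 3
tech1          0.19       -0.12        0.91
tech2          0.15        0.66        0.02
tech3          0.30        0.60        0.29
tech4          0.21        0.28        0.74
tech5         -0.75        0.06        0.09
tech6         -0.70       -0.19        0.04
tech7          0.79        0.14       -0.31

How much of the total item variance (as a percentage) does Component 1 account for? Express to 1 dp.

SS loadings for Component 1 = 0.19² + 0.15² + 0.30² + 0.21² + (-0.75)² + (-0.70)² + 0.79² = 1.8693
With 7 standardized items, total variance = 7. Proportion = 1.8693/7 = 0.2670 → 26.70%.

26.7%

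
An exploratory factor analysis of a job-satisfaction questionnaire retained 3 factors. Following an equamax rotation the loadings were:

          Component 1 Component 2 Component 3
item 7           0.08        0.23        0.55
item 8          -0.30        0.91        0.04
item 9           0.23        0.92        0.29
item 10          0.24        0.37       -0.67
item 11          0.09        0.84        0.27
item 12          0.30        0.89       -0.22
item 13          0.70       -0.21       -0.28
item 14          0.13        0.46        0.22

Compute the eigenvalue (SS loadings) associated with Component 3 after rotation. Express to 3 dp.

1.085

SS loadings for Component 3 = 0.55² + 0.04² + 0.29² + (-0.67)² + 0.27² + (-0.22)² + (-0.28)² + 0.22² = 0.3025 + 0.0016 + 0.0841 + 0.4489 + 0.0729 + 0.0484 + 0.0784 + 0.0484 = 1.0852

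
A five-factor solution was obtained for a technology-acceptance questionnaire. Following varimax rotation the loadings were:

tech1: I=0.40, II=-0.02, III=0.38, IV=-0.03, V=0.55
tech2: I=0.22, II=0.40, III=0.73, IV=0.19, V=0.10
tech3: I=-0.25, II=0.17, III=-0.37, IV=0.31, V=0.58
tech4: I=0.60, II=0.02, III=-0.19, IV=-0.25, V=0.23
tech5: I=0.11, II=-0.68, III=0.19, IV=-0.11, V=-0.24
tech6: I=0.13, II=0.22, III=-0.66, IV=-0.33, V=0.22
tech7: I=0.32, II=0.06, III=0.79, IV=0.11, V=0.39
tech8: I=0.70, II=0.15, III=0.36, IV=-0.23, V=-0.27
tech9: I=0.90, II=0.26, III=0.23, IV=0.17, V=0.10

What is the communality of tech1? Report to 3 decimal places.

0.608

h² = 0.40² + (-0.02)² + 0.38² + (-0.03)² + 0.55² = 0.1600 + 0.0004 + 0.1444 + 0.0009 + 0.3025 = 0.6082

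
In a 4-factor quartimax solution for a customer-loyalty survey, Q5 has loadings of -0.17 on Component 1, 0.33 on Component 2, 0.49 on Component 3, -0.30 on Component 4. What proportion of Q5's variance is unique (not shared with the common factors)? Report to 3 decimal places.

0.532

h² = (-0.17)² + 0.33² + 0.49² + (-0.30)² = 0.0289 + 0.1089 + 0.2401 + 0.0900 = 0.4679
Uniqueness u² = 1 − h² = 1 − 0.4679 = 0.5321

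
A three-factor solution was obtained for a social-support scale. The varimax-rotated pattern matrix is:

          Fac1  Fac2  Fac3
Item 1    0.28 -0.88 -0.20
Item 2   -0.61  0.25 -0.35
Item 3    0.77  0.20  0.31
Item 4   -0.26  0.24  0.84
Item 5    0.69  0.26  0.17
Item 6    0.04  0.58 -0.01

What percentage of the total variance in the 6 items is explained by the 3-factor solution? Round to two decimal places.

65.34%

Communalities: 0.8928, 0.5571, 0.7290, 0.8308, 0.5726, 0.3381; Σh² = 3.9204.
Total variance with 6 standardized items is 6, so the solution explains 3.9204/6 = 0.6534 = 65.34%.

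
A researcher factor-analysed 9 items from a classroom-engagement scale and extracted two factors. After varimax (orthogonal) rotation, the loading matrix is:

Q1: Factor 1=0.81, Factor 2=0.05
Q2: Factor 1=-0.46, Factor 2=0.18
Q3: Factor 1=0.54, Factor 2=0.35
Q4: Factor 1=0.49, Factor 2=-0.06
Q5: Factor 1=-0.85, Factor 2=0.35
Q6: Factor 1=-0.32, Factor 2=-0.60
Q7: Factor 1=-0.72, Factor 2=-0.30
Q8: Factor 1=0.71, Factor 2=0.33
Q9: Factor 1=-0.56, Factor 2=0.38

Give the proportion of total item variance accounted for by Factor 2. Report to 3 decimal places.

SS loadings for Factor 2 = 0.05² + 0.18² + 0.35² + (-0.06)² + 0.35² + (-0.60)² + (-0.30)² + 0.33² + 0.38² = 0.9868
Proportion of variance = 0.9868 / 9 = 0.1096.

0.110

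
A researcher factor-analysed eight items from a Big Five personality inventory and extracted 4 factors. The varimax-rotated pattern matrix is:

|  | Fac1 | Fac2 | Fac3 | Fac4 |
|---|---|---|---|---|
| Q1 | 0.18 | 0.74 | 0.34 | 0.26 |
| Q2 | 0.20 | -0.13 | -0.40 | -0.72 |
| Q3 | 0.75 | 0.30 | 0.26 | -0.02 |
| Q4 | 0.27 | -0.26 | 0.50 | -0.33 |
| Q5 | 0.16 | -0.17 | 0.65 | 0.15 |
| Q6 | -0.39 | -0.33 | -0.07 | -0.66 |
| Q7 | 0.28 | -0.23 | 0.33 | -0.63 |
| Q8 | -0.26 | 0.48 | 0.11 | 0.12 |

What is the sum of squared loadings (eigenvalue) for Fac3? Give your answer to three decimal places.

SS loadings for Fac3 = 0.34² + (-0.40)² + 0.26² + 0.50² + 0.65² + (-0.07)² + 0.33² + 0.11² = 0.1156 + 0.1600 + 0.0676 + 0.2500 + 0.4225 + 0.0049 + 0.1089 + 0.0121 = 1.1416

1.142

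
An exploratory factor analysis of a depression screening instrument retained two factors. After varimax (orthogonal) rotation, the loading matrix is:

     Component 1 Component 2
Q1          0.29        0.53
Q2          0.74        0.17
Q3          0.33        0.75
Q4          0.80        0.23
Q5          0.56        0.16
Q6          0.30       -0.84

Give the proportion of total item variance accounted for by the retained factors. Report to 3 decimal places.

0.573

Communalities: 0.3650, 0.5765, 0.6714, 0.6929, 0.3392, 0.7956; Σh² = 3.4406.
Total variance with 6 standardized items is 6, so the solution explains 3.4406/6 = 0.5734.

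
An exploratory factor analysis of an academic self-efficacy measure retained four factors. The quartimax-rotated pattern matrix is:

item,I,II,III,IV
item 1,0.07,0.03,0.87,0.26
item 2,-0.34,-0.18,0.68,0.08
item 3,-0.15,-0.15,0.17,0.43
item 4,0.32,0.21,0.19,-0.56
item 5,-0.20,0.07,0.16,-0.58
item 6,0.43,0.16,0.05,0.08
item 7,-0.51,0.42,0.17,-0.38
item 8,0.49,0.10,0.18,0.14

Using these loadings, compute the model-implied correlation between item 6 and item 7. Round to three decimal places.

r̂ = Σ λ_i·λ_j across factors = (0.43)(-0.51) + (0.16)(0.42) + (0.05)(0.17) + (0.08)(-0.38)
  = -0.2193 +0.0672 +0.0085 -0.0304 = -0.1740

-0.174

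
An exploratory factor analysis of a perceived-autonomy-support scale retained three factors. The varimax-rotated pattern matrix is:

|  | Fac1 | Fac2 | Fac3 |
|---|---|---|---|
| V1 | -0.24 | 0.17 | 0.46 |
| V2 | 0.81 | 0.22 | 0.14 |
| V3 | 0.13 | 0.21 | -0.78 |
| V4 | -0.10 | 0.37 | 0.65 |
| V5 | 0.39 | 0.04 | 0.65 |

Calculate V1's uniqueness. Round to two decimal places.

0.70

h² = (-0.24)² + 0.17² + 0.46² = 0.0576 + 0.0289 + 0.2116 = 0.2981
Uniqueness u² = 1 − h² = 1 − 0.2981 = 0.7019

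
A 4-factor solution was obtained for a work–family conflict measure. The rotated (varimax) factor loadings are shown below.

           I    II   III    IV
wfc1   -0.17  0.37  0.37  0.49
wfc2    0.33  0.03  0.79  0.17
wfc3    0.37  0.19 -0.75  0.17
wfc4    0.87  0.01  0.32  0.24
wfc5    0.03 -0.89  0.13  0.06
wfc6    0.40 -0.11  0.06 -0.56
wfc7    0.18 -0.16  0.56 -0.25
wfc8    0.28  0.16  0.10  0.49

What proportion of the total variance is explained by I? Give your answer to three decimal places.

SS loadings for I = (-0.17)² + 0.33² + 0.37² + 0.87² + 0.03² + 0.40² + 0.18² + 0.28² = 1.3033
Proportion of variance = 1.3033 / 8 = 0.1629.

0.163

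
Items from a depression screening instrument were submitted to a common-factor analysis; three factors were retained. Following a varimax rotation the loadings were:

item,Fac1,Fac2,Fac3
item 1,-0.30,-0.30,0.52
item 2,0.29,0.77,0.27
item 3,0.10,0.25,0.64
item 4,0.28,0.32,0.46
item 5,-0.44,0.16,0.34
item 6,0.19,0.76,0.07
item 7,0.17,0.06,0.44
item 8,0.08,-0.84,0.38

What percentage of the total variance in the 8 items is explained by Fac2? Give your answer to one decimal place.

27.0%

SS loadings for Fac2 = (-0.30)² + 0.77² + 0.25² + 0.32² + 0.16² + 0.76² + 0.06² + (-0.84)² = 2.1602
With 8 standardized items, total variance = 8. Proportion = 2.1602/8 = 0.2700 → 27.00%.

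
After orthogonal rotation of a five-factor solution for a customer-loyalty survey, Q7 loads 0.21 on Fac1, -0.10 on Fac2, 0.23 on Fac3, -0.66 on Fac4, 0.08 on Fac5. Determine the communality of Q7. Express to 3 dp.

0.549

h² = 0.21² + (-0.10)² + 0.23² + (-0.66)² + 0.08² = 0.0441 + 0.0100 + 0.0529 + 0.4356 + 0.0064 = 0.5490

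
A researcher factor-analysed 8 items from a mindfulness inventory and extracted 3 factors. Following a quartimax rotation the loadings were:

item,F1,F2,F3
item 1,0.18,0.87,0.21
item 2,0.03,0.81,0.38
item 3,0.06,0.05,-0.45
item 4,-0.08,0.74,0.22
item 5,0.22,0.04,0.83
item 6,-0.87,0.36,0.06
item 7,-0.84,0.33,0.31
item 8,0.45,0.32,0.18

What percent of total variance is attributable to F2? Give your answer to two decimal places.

28.82%

SS loadings for F2 = 0.87² + 0.81² + 0.05² + 0.74² + 0.04² + 0.36² + 0.33² + 0.32² = 2.3056
With 8 standardized items, total variance = 8. Proportion = 2.3056/8 = 0.2882 → 28.82%.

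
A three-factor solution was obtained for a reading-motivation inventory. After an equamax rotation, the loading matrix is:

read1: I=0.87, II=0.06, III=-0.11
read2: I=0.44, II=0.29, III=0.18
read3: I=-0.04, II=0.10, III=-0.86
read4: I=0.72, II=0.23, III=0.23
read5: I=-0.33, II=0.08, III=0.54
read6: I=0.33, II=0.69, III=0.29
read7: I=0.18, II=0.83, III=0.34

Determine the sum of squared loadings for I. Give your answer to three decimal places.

SS loadings for I = 0.87² + 0.44² + (-0.04)² + 0.72² + (-0.33)² + 0.33² + 0.18² = 0.7569 + 0.1936 + 0.0016 + 0.5184 + 0.1089 + 0.1089 + 0.0324 = 1.7207

1.721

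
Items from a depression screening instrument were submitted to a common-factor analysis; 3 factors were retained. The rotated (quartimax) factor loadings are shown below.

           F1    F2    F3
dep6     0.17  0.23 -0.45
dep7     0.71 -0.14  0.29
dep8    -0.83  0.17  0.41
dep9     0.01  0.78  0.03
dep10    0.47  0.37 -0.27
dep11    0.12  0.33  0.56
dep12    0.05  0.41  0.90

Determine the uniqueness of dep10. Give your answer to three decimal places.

0.569

h² = 0.47² + 0.37² + (-0.27)² = 0.2209 + 0.1369 + 0.0729 = 0.4307
Uniqueness u² = 1 − h² = 1 − 0.4307 = 0.5693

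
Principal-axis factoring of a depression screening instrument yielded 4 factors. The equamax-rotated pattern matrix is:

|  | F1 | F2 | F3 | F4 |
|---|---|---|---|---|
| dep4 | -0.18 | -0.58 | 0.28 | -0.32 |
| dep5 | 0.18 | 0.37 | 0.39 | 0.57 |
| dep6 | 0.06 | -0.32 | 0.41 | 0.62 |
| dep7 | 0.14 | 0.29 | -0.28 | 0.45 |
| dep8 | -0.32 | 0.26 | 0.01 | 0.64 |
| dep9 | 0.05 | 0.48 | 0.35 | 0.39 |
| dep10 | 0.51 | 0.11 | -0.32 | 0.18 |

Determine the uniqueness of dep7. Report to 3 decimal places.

h² = 0.14² + 0.29² + (-0.28)² + 0.45² = 0.0196 + 0.0841 + 0.0784 + 0.2025 = 0.3846
Uniqueness u² = 1 − h² = 1 − 0.3846 = 0.6154

0.615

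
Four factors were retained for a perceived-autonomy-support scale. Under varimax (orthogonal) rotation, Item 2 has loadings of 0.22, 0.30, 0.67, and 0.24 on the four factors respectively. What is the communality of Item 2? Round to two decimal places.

h² = 0.22² + 0.30² + 0.67² + 0.24² = 0.0484 + 0.0900 + 0.4489 + 0.0576 = 0.6449

0.64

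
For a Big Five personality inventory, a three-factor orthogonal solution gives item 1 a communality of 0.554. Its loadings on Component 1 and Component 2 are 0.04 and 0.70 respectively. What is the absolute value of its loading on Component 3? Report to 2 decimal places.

Under orthogonal rotation h² = Σλ², so λ_Component 3² = h² − (0.4916) = 0.554 − 0.4916 = 0.0624.
|λ| = √0.0624 = 0.2498.

0.25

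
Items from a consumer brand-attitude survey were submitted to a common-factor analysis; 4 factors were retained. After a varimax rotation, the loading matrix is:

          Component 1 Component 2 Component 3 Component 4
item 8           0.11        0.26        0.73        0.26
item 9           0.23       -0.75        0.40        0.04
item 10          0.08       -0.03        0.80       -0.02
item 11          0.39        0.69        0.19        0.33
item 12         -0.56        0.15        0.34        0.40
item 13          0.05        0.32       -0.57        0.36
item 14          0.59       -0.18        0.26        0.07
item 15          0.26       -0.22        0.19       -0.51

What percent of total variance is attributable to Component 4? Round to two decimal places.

SS loadings for Component 4 = 0.26² + 0.04² + (-0.02)² + 0.33² + 0.40² + 0.36² + 0.07² + (-0.51)² = 0.7331
With 8 standardized items, total variance = 8. Proportion = 0.7331/8 = 0.0916 → 9.16%.

9.16%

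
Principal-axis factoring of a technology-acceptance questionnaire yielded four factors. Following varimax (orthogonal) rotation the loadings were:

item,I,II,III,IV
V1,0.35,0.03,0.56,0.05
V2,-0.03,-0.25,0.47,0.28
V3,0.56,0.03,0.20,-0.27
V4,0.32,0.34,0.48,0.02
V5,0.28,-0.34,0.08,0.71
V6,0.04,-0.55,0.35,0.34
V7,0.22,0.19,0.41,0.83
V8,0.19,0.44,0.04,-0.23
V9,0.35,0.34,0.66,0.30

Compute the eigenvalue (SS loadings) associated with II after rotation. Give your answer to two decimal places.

SS loadings for II = 0.03² + (-0.25)² + 0.03² + 0.34² + (-0.34)² + (-0.55)² + 0.19² + 0.44² + 0.34² = 0.0009 + 0.0625 + 0.0009 + 0.1156 + 0.1156 + 0.3025 + 0.0361 + 0.1936 + 0.1156 = 0.9433

0.94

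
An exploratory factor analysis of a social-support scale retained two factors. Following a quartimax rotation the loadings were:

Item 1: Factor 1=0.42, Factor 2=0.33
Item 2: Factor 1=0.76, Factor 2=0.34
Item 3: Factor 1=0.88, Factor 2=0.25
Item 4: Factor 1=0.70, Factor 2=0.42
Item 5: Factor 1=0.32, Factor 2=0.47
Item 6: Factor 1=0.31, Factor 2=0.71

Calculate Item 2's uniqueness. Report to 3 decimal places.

0.307

h² = 0.76² + 0.34² = 0.5776 + 0.1156 = 0.6932
Uniqueness u² = 1 − h² = 1 − 0.6932 = 0.3068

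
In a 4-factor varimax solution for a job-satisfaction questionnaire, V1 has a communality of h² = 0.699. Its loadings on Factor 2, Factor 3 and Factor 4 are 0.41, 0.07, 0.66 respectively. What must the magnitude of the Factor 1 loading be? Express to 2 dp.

Under orthogonal rotation h² = Σλ², so λ_Factor 1² = h² − (0.6086) = 0.699 − 0.6086 = 0.0904.
|λ| = √0.0904 = 0.3007.

0.30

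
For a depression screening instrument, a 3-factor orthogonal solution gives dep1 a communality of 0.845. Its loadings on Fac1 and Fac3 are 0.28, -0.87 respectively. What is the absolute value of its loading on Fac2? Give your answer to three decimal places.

Under orthogonal rotation h² = Σλ², so λ_Fac2² = h² − (0.8353) = 0.845 − 0.8353 = 0.0097.
|λ| = √0.0097 = 0.0985.

0.098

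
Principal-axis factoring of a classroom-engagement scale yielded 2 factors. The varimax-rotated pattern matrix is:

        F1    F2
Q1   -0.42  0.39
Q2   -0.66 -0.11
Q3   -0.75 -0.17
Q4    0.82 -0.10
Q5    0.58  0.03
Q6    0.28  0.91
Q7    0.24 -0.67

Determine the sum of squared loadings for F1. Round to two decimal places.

2.32

SS loadings for F1 = (-0.42)² + (-0.66)² + (-0.75)² + 0.82² + 0.58² + 0.28² + 0.24² = 0.1764 + 0.4356 + 0.5625 + 0.6724 + 0.3364 + 0.0784 + 0.0576 = 2.3193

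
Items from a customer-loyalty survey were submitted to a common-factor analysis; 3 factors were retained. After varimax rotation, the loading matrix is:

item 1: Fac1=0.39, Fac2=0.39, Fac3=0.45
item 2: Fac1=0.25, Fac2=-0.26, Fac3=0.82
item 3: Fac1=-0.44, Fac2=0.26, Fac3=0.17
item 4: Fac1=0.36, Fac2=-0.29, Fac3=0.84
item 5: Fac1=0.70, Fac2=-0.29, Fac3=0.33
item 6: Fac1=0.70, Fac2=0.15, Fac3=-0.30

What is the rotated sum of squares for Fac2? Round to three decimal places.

0.478

SS loadings for Fac2 = 0.39² + (-0.26)² + 0.26² + (-0.29)² + (-0.29)² + 0.15² = 0.1521 + 0.0676 + 0.0676 + 0.0841 + 0.0841 + 0.0225 = 0.4780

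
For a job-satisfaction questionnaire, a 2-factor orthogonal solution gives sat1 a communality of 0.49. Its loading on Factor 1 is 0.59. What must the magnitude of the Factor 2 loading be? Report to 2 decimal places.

Under orthogonal rotation h² = Σλ², so λ_Factor 2² = h² − (0.3481) = 0.49 − 0.3481 = 0.1419.
|λ| = √0.1419 = 0.3767.

0.38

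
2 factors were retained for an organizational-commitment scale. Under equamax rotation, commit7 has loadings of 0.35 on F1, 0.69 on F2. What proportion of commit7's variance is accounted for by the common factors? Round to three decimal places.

h² = 0.35² + 0.69² = 0.1225 + 0.4761 = 0.5986

0.599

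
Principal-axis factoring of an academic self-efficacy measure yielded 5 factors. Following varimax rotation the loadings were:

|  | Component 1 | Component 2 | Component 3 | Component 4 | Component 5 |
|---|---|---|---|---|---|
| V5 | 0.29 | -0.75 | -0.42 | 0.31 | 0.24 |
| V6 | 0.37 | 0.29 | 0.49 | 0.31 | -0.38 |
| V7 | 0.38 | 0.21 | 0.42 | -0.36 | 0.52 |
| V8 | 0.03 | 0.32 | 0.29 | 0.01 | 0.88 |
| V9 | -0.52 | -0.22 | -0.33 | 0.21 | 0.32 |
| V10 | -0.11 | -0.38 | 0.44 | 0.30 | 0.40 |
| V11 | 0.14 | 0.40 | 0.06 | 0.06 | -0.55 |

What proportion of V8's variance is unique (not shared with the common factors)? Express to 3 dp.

0.038

h² = 0.03² + 0.32² + 0.29² + 0.01² + 0.88² = 0.0009 + 0.1024 + 0.0841 + 0.0001 + 0.7744 = 0.9619
Uniqueness u² = 1 − h² = 1 − 0.9619 = 0.0381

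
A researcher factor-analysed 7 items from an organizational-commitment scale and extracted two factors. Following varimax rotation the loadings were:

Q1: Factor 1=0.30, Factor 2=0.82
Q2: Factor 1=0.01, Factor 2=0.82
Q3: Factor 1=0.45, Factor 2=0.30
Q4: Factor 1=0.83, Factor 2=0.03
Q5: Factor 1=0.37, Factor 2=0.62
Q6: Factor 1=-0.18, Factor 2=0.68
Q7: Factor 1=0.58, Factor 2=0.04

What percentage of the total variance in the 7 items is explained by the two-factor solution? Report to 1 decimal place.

SS loadings by factor: 1.4872, 2.2841; total = 3.7713.
Total variance with 7 standardized items is 7, so the solution explains 3.7713/7 = 0.5388 = 53.88%.

53.9%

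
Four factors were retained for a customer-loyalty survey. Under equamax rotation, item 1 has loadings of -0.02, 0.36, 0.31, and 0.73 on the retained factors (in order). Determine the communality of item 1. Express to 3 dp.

h² = (-0.02)² + 0.36² + 0.31² + 0.73² = 0.0004 + 0.1296 + 0.0961 + 0.5329 = 0.7590

0.759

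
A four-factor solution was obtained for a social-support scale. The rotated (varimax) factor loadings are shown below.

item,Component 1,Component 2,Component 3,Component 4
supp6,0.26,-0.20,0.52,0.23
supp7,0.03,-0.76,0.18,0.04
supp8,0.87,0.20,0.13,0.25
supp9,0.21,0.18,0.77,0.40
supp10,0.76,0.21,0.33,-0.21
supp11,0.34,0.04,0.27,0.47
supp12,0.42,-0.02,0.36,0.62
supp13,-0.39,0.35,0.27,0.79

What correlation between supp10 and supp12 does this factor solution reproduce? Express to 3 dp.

0.304

r̂ = Σ λ_i·λ_j across factors = (0.76)(0.42) + (0.21)(-0.02) + (0.33)(0.36) + (-0.21)(0.62)
  = +0.3192 -0.0042 +0.1188 -0.1302 = 0.3036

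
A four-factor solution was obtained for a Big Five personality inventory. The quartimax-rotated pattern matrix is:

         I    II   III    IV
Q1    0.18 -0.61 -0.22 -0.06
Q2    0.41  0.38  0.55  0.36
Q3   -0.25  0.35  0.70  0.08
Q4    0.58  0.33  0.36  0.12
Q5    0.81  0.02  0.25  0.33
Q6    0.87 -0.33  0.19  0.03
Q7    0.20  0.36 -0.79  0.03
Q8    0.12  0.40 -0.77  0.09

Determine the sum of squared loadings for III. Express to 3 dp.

SS loadings for III = (-0.22)² + 0.55² + 0.70² + 0.36² + 0.25² + 0.19² + (-0.79)² + (-0.77)² = 0.0484 + 0.3025 + 0.4900 + 0.1296 + 0.0625 + 0.0361 + 0.6241 + 0.5929 = 2.2861

2.286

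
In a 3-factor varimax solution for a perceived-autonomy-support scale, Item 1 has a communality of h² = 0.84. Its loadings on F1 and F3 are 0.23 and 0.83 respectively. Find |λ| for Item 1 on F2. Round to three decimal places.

Under orthogonal rotation h² = Σλ², so λ_F2² = h² − (0.7418) = 0.84 − 0.7418 = 0.0982.
|λ| = √0.0982 = 0.3134.

0.313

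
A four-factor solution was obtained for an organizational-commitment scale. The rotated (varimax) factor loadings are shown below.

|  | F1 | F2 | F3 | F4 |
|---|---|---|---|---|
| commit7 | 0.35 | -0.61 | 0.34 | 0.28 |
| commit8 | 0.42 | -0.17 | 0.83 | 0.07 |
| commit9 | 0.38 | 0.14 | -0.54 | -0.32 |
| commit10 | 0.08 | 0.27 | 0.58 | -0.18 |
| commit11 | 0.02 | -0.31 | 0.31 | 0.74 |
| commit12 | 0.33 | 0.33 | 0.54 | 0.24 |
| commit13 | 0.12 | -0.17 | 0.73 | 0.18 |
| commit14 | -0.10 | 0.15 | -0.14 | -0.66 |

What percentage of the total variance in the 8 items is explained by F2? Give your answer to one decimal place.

9.4%

SS loadings for F2 = (-0.61)² + (-0.17)² + 0.14² + 0.27² + (-0.31)² + 0.33² + (-0.17)² + 0.15² = 0.7499
With 8 standardized items, total variance = 8. Proportion = 0.7499/8 = 0.0937 → 9.37%.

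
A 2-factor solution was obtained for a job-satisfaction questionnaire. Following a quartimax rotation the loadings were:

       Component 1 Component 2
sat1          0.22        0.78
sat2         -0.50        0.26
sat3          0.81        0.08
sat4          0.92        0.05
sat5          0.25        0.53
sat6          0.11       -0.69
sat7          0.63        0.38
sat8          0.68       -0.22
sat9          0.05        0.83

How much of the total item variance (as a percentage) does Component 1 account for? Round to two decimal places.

SS loadings for Component 1 = 0.22² + (-0.50)² + 0.81² + 0.92² + 0.25² + 0.11² + 0.63² + 0.68² + 0.05² = 2.7373
With 9 standardized items, total variance = 9. Proportion = 2.7373/9 = 0.3041 → 30.41%.

30.41%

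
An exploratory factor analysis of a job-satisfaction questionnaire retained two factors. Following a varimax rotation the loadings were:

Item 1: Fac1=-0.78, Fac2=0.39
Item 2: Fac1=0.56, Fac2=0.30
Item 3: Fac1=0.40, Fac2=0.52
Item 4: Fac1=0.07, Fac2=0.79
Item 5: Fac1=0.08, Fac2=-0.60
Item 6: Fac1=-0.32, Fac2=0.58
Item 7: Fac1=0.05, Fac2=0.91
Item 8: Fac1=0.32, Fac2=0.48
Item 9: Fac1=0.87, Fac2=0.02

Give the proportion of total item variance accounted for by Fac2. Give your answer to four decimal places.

SS loadings for Fac2 = 0.39² + 0.30² + 0.52² + 0.79² + (-0.60)² + 0.58² + 0.91² + 0.48² + 0.02² = 2.8919
Proportion of variance = 2.8919 / 9 = 0.3213.

0.3213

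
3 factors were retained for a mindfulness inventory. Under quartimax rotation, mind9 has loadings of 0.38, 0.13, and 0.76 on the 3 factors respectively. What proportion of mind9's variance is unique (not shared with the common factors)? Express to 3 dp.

0.261

h² = 0.38² + 0.13² + 0.76² = 0.1444 + 0.0169 + 0.5776 = 0.7389
Uniqueness u² = 1 − h² = 1 − 0.7389 = 0.2611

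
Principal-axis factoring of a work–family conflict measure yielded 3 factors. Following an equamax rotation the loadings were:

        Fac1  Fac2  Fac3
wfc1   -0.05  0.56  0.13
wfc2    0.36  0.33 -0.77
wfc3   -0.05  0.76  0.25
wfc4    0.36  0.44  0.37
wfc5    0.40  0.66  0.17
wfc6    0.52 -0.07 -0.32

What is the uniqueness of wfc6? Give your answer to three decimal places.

0.622

h² = 0.52² + (-0.07)² + (-0.32)² = 0.2704 + 0.0049 + 0.1024 = 0.3777
Uniqueness u² = 1 − h² = 1 − 0.3777 = 0.6223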